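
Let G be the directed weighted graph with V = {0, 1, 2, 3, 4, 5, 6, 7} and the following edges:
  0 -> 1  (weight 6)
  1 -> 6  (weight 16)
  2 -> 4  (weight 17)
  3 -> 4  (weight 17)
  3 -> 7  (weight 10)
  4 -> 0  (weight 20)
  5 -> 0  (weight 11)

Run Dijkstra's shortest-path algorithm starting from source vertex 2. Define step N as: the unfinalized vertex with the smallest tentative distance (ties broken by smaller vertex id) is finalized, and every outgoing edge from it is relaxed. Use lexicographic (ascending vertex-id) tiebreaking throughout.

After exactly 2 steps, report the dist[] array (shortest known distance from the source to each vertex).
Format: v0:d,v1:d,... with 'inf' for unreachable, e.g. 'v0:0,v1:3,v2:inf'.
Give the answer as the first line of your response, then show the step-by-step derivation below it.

v0:37,v1:inf,v2:0,v3:inf,v4:17,v5:inf,v6:inf,v7:inf

step 1: dist = v0:inf,v1:inf,v2:0,v3:inf,v4:17,v5:inf,v6:inf,v7:inf
step 2: dist = v0:37,v1:inf,v2:0,v3:inf,v4:17,v5:inf,v6:inf,v7:inf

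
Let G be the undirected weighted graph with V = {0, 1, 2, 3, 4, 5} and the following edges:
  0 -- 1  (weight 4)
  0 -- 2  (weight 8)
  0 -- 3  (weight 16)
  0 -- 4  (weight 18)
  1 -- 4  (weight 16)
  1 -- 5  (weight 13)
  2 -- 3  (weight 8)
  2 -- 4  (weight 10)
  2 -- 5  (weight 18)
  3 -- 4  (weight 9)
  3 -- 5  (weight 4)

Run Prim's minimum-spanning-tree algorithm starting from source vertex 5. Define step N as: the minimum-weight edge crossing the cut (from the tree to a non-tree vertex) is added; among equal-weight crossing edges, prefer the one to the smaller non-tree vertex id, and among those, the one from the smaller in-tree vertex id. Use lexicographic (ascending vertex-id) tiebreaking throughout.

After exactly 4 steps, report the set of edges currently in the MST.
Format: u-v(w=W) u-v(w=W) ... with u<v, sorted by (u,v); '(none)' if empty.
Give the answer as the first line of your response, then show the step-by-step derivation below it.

0-1(w=4) 0-2(w=8) 2-3(w=8) 3-5(w=4)

step 1: add edge 3-5 (w=4); MST = {3-5(w=4)}
step 2: add edge 2-3 (w=8); MST = {2-3(w=8) 3-5(w=4)}
step 3: add edge 0-2 (w=8); MST = {0-2(w=8) 2-3(w=8) 3-5(w=4)}
step 4: add edge 0-1 (w=4); MST = {0-1(w=4) 0-2(w=8) 2-3(w=8) 3-5(w=4)}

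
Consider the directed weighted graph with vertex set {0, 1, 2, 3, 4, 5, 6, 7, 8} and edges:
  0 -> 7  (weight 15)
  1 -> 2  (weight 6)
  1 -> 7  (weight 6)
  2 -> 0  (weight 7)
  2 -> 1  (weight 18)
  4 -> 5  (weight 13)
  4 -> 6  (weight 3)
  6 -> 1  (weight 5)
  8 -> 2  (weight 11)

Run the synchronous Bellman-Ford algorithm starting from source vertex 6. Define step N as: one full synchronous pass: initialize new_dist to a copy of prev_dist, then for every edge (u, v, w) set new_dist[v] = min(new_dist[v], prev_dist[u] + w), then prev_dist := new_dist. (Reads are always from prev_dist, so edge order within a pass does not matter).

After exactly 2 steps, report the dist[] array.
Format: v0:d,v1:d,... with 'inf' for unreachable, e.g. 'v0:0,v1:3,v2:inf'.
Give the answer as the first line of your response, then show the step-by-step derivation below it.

v0:inf,v1:5,v2:11,v3:inf,v4:inf,v5:inf,v6:0,v7:11,v8:inf

step 1: dist = v0:inf,v1:5,v2:inf,v3:inf,v4:inf,v5:inf,v6:0,v7:inf,v8:inf
step 2: dist = v0:inf,v1:5,v2:11,v3:inf,v4:inf,v5:inf,v6:0,v7:11,v8:inf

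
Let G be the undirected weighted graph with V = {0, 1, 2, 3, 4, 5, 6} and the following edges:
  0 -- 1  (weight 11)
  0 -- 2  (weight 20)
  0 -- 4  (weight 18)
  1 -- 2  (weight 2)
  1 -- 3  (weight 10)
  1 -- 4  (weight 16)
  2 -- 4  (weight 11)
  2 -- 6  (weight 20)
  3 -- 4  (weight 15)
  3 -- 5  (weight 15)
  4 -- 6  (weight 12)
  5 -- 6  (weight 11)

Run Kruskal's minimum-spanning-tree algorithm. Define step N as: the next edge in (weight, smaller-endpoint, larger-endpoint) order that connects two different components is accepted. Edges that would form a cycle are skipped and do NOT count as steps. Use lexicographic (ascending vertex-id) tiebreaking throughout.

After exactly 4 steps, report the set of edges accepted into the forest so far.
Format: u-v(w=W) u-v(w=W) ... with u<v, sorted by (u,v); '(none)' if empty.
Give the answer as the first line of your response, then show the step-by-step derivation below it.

0-1(w=11) 1-2(w=2) 1-3(w=10) 2-4(w=11)

step 1: add edge 1-2 (w=2); MST = {1-2(w=2)}
step 2: add edge 1-3 (w=10); MST = {1-2(w=2) 1-3(w=10)}
step 3: add edge 0-1 (w=11); MST = {0-1(w=11) 1-2(w=2) 1-3(w=10)}
step 4: add edge 2-4 (w=11); MST = {0-1(w=11) 1-2(w=2) 1-3(w=10) 2-4(w=11)}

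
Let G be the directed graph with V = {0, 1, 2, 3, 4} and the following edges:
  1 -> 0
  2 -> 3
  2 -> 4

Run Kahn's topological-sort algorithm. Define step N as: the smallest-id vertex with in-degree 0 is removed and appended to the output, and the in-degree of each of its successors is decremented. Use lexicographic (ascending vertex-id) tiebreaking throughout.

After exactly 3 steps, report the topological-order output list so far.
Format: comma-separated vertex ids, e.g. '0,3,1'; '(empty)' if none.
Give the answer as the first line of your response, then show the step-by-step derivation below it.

1,0,2

step 1: output 1; order=[1]; indeg=(0,0,0,1,1)
step 2: output 0; order=[1,0]; indeg=(0,0,0,1,1)
step 3: output 2; order=[1,0,2]; indeg=(0,0,0,0,0)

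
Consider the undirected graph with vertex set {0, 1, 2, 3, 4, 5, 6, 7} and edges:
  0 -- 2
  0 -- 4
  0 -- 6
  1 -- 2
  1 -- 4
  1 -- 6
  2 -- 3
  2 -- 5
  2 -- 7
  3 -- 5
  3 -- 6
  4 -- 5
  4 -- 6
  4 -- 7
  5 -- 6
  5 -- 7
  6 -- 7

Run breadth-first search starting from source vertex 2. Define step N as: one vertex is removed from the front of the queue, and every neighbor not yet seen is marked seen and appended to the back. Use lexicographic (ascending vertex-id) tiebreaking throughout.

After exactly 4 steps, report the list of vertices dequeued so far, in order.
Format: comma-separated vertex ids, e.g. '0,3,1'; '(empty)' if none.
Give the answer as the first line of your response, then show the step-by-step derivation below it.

2,0,1,3

step 1: dequeue 2; queue=[0,1,3,5,7]; order=2
step 2: dequeue 0; queue=[1,3,5,7,4,6]; order=2,0
step 3: dequeue 1; queue=[3,5,7,4,6]; order=2,0,1
step 4: dequeue 3; queue=[5,7,4,6]; order=2,0,1,3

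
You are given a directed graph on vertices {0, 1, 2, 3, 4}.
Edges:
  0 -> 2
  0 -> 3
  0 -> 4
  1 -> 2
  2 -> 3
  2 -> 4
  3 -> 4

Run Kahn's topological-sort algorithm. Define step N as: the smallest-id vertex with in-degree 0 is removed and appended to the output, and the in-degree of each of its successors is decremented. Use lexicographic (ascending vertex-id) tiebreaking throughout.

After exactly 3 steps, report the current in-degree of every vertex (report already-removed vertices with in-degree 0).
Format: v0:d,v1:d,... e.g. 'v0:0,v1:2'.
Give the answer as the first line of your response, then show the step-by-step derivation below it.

v0:0,v1:0,v2:0,v3:0,v4:1

step 1: output 0; order=[0]; indeg=(0,0,1,1,2)
step 2: output 1; order=[0,1]; indeg=(0,0,0,1,2)
step 3: output 2; order=[0,1,2]; indeg=(0,0,0,0,1)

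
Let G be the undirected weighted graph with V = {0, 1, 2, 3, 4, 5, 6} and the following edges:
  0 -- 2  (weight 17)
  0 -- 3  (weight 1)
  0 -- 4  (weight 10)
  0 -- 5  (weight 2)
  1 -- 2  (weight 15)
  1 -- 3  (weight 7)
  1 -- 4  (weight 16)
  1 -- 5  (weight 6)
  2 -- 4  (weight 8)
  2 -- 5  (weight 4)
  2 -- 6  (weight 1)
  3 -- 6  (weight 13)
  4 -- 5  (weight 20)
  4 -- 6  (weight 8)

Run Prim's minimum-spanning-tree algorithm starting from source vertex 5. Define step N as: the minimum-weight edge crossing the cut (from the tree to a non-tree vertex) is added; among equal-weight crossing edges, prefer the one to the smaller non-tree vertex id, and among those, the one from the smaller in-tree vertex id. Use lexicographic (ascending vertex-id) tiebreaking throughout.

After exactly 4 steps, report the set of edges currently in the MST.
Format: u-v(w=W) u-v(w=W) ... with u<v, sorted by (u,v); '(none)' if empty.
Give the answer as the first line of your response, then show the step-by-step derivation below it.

0-3(w=1) 0-5(w=2) 2-5(w=4) 2-6(w=1)

step 1: add edge 0-5 (w=2); MST = {0-5(w=2)}
step 2: add edge 0-3 (w=1); MST = {0-3(w=1) 0-5(w=2)}
step 3: add edge 2-5 (w=4); MST = {0-3(w=1) 0-5(w=2) 2-5(w=4)}
step 4: add edge 2-6 (w=1); MST = {0-3(w=1) 0-5(w=2) 2-5(w=4) 2-6(w=1)}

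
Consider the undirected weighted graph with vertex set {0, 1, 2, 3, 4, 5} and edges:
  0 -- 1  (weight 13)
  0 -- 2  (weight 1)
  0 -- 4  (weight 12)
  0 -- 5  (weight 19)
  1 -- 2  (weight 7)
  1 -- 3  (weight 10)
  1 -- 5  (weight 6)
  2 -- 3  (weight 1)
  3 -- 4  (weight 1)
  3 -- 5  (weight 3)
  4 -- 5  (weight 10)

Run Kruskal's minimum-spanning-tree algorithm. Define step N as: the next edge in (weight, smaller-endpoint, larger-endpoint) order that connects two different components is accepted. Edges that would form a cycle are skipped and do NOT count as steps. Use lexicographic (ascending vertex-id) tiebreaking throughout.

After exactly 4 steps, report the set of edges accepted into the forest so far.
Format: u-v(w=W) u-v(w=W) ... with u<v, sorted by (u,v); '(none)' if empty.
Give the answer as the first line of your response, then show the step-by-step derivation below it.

0-2(w=1) 2-3(w=1) 3-4(w=1) 3-5(w=3)

step 1: add edge 0-2 (w=1); MST = {0-2(w=1)}
step 2: add edge 2-3 (w=1); MST = {0-2(w=1) 2-3(w=1)}
step 3: add edge 3-4 (w=1); MST = {0-2(w=1) 2-3(w=1) 3-4(w=1)}
step 4: add edge 3-5 (w=3); MST = {0-2(w=1) 2-3(w=1) 3-4(w=1) 3-5(w=3)}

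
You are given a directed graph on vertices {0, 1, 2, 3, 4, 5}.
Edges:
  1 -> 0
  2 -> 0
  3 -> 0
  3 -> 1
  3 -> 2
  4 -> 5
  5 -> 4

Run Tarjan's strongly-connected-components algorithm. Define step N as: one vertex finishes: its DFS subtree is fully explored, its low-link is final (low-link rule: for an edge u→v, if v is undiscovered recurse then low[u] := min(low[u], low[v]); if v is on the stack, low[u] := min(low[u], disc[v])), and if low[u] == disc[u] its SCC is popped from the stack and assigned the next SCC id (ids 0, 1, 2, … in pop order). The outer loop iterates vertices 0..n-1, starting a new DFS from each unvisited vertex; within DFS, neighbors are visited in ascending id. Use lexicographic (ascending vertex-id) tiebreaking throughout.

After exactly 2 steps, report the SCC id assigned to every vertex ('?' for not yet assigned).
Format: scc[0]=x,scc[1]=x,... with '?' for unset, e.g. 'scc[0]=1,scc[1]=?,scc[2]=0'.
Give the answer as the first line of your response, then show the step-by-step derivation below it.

scc[0]=0,scc[1]=1,scc[2]=?,scc[3]=?,scc[4]=?,scc[5]=?

step 1: low=(low[0]=0,low[1]=?,low[2]=?,low[3]=?,low[4]=?,low[5]=?); scc=(scc[0]=0,scc[1]=?,scc[2]=?,scc[3]=?,scc[4]=?,scc[5]=?)
step 2: low=(low[0]=0,low[1]=1,low[2]=?,low[3]=?,low[4]=?,low[5]=?); scc=(scc[0]=0,scc[1]=1,scc[2]=?,scc[3]=?,scc[4]=?,scc[5]=?)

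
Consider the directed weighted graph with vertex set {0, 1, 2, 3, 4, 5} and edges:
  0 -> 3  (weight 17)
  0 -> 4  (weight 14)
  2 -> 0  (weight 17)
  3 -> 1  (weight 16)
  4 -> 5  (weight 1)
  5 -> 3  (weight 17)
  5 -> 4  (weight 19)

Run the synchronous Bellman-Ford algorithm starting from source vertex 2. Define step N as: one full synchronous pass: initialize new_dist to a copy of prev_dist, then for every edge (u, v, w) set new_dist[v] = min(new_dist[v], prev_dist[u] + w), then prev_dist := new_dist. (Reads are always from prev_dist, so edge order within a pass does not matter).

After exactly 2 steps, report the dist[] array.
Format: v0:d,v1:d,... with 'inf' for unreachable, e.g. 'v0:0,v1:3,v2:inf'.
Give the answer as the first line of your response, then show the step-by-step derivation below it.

v0:17,v1:inf,v2:0,v3:34,v4:31,v5:inf

step 1: dist = v0:17,v1:inf,v2:0,v3:inf,v4:inf,v5:inf
step 2: dist = v0:17,v1:inf,v2:0,v3:34,v4:31,v5:inf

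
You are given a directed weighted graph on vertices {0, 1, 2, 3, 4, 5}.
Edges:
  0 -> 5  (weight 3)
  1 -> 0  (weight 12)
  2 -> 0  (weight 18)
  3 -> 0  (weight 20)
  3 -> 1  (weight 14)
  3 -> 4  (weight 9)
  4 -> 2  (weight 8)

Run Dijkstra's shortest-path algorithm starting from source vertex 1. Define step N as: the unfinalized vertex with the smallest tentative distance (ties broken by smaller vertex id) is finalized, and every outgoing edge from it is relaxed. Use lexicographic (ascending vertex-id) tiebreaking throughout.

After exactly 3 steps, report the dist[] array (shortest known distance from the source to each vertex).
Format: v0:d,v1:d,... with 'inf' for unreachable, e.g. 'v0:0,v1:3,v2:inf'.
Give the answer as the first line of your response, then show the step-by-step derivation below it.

v0:12,v1:0,v2:inf,v3:inf,v4:inf,v5:15

step 1: dist = v0:12,v1:0,v2:inf,v3:inf,v4:inf,v5:inf
step 2: dist = v0:12,v1:0,v2:inf,v3:inf,v4:inf,v5:15
step 3: dist = v0:12,v1:0,v2:inf,v3:inf,v4:inf,v5:15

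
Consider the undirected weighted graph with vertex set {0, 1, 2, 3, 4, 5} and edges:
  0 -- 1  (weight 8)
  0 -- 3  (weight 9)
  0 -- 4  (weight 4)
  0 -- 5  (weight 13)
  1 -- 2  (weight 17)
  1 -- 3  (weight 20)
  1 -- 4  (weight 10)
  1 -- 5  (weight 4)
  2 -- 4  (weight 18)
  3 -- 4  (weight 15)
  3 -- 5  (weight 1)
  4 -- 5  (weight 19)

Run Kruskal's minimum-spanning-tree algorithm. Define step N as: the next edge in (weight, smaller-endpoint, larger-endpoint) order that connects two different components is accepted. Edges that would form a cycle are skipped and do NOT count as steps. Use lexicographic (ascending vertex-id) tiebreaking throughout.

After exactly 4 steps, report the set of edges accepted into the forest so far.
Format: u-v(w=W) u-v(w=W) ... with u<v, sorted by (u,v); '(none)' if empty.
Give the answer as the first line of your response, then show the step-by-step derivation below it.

0-1(w=8) 0-4(w=4) 1-5(w=4) 3-5(w=1)

step 1: add edge 3-5 (w=1); MST = {3-5(w=1)}
step 2: add edge 0-4 (w=4); MST = {0-4(w=4) 3-5(w=1)}
step 3: add edge 1-5 (w=4); MST = {0-4(w=4) 1-5(w=4) 3-5(w=1)}
step 4: add edge 0-1 (w=8); MST = {0-1(w=8) 0-4(w=4) 1-5(w=4) 3-5(w=1)}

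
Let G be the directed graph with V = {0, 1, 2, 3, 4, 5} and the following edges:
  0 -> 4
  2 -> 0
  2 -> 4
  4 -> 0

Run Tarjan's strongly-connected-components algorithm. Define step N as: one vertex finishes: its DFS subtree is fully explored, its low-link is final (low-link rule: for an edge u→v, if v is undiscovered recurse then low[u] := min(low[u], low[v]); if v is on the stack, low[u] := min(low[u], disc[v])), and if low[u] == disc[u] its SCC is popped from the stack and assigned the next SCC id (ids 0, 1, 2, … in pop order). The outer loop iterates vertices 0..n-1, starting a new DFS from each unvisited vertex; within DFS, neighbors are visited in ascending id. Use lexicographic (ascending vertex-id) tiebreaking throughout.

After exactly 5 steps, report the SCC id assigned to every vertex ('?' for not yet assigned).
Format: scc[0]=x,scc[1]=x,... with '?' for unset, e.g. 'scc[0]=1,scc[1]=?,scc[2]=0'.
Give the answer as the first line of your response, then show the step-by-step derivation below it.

scc[0]=0,scc[1]=1,scc[2]=2,scc[3]=3,scc[4]=0,scc[5]=?

step 1: low=(low[0]=0,low[1]=?,low[2]=?,low[3]=?,low[4]=0,low[5]=?); scc=(scc[0]=?,scc[1]=?,scc[2]=?,scc[3]=?,scc[4]=?,scc[5]=?)
step 2: low=(low[0]=0,low[1]=?,low[2]=?,low[3]=?,low[4]=0,low[5]=?); scc=(scc[0]=0,scc[1]=?,scc[2]=?,scc[3]=?,scc[4]=0,scc[5]=?)
step 3: low=(low[0]=0,low[1]=2,low[2]=?,low[3]=?,low[4]=0,low[5]=?); scc=(scc[0]=0,scc[1]=1,scc[2]=?,scc[3]=?,scc[4]=0,scc[5]=?)
step 4: low=(low[0]=0,low[1]=2,low[2]=3,low[3]=?,low[4]=0,low[5]=?); scc=(scc[0]=0,scc[1]=1,scc[2]=2,scc[3]=?,scc[4]=0,scc[5]=?)
step 5: low=(low[0]=0,low[1]=2,low[2]=3,low[3]=4,low[4]=0,low[5]=?); scc=(scc[0]=0,scc[1]=1,scc[2]=2,scc[3]=3,scc[4]=0,scc[5]=?)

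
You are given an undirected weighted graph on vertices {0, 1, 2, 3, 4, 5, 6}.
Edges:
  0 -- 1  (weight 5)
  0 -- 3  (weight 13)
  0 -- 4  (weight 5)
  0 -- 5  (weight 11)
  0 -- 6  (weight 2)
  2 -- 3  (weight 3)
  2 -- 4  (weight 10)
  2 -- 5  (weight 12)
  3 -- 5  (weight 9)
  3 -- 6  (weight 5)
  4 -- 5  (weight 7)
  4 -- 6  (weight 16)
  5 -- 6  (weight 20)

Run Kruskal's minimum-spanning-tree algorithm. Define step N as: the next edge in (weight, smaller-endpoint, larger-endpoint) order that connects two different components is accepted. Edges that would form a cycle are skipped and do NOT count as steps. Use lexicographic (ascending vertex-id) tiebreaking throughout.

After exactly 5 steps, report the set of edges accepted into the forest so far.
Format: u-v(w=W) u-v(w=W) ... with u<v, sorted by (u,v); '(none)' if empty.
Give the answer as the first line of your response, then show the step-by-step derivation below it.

0-1(w=5) 0-4(w=5) 0-6(w=2) 2-3(w=3) 3-6(w=5)

step 1: add edge 0-6 (w=2); MST = {0-6(w=2)}
step 2: add edge 2-3 (w=3); MST = {0-6(w=2) 2-3(w=3)}
step 3: add edge 0-1 (w=5); MST = {0-1(w=5) 0-6(w=2) 2-3(w=3)}
step 4: add edge 0-4 (w=5); MST = {0-1(w=5) 0-4(w=5) 0-6(w=2) 2-3(w=3)}
step 5: add edge 3-6 (w=5); MST = {0-1(w=5) 0-4(w=5) 0-6(w=2) 2-3(w=3) 3-6(w=5)}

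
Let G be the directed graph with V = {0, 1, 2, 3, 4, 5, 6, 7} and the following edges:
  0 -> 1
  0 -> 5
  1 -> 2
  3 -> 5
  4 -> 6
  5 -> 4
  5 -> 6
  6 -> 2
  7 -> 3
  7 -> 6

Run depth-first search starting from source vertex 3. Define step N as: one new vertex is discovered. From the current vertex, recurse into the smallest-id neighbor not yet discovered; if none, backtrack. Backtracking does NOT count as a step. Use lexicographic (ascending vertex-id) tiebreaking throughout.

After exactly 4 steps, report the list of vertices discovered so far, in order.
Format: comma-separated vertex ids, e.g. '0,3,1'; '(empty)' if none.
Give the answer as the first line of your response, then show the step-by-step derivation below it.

3,5,4,6

step 1: discover 3; path=3; order=3
step 2: discover 5; path=3>5; order=3,5
step 3: discover 4; path=3>5>4; order=3,5,4
step 4: discover 6; path=3>5>4>6; order=3,5,4,6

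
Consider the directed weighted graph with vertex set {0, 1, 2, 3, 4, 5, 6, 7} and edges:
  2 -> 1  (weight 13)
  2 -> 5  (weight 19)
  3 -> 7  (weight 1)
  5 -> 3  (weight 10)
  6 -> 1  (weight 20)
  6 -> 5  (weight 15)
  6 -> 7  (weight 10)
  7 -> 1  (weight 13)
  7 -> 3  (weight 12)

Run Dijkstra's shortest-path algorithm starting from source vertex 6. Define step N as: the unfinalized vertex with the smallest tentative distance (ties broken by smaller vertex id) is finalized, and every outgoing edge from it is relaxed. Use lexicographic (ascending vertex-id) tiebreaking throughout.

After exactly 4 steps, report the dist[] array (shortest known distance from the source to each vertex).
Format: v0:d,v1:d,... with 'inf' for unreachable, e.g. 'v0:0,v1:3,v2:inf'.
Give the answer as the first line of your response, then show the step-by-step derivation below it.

v0:inf,v1:20,v2:inf,v3:22,v4:inf,v5:15,v6:0,v7:10

step 1: dist = v0:inf,v1:20,v2:inf,v3:inf,v4:inf,v5:15,v6:0,v7:10
step 2: dist = v0:inf,v1:20,v2:inf,v3:22,v4:inf,v5:15,v6:0,v7:10
step 3: dist = v0:inf,v1:20,v2:inf,v3:22,v4:inf,v5:15,v6:0,v7:10
step 4: dist = v0:inf,v1:20,v2:inf,v3:22,v4:inf,v5:15,v6:0,v7:10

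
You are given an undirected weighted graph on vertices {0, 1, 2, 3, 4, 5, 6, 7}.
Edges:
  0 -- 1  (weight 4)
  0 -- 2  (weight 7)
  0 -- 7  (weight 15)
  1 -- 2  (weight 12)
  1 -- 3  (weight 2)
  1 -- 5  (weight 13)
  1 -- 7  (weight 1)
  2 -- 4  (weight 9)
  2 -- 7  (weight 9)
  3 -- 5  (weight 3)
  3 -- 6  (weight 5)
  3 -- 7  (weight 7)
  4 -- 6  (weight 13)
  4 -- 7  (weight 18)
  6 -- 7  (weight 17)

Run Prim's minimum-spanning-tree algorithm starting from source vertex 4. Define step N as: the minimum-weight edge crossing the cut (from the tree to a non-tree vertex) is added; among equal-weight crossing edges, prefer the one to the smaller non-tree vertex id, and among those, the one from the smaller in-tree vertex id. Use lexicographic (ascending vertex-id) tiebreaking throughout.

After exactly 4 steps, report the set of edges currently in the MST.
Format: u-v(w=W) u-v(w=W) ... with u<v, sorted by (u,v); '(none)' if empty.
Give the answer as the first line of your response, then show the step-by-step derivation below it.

0-1(w=4) 0-2(w=7) 1-7(w=1) 2-4(w=9)

step 1: add edge 2-4 (w=9); MST = {2-4(w=9)}
step 2: add edge 0-2 (w=7); MST = {0-2(w=7) 2-4(w=9)}
step 3: add edge 0-1 (w=4); MST = {0-1(w=4) 0-2(w=7) 2-4(w=9)}
step 4: add edge 1-7 (w=1); MST = {0-1(w=4) 0-2(w=7) 1-7(w=1) 2-4(w=9)}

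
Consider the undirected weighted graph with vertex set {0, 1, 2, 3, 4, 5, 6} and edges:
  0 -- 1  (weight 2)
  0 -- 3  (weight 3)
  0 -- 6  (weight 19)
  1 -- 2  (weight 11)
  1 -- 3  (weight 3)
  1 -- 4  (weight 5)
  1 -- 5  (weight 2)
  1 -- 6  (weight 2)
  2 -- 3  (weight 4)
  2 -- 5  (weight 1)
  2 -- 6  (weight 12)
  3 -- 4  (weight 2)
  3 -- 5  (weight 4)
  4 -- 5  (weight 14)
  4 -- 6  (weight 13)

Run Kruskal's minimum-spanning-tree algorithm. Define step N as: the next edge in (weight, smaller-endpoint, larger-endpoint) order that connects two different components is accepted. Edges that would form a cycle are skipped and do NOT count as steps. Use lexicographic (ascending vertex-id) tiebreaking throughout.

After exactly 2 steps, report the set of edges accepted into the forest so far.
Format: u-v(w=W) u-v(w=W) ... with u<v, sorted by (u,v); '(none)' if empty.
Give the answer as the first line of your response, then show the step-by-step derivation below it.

0-1(w=2) 2-5(w=1)

step 1: add edge 2-5 (w=1); MST = {2-5(w=1)}
step 2: add edge 0-1 (w=2); MST = {0-1(w=2) 2-5(w=1)}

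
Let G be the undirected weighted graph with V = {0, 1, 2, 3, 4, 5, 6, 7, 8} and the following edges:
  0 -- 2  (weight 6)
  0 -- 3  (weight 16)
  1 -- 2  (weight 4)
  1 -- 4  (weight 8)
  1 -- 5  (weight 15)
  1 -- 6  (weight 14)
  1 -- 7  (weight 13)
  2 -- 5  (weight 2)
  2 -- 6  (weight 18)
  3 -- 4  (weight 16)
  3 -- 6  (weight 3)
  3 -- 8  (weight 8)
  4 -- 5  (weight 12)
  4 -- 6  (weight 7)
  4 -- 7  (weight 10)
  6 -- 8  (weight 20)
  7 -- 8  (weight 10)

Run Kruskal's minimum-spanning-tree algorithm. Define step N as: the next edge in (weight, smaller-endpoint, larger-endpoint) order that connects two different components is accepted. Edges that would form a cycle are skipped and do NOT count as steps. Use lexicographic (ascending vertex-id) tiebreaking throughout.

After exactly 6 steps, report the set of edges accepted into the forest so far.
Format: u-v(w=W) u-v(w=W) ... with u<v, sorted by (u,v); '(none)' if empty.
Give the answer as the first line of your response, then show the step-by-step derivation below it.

0-2(w=6) 1-2(w=4) 1-4(w=8) 2-5(w=2) 3-6(w=3) 4-6(w=7)

step 1: add edge 2-5 (w=2); MST = {2-5(w=2)}
step 2: add edge 3-6 (w=3); MST = {2-5(w=2) 3-6(w=3)}
step 3: add edge 1-2 (w=4); MST = {1-2(w=4) 2-5(w=2) 3-6(w=3)}
step 4: add edge 0-2 (w=6); MST = {0-2(w=6) 1-2(w=4) 2-5(w=2) 3-6(w=3)}
step 5: add edge 4-6 (w=7); MST = {0-2(w=6) 1-2(w=4) 2-5(w=2) 3-6(w=3) 4-6(w=7)}
step 6: add edge 1-4 (w=8); MST = {0-2(w=6) 1-2(w=4) 1-4(w=8) 2-5(w=2) 3-6(w=3) 4-6(w=7)}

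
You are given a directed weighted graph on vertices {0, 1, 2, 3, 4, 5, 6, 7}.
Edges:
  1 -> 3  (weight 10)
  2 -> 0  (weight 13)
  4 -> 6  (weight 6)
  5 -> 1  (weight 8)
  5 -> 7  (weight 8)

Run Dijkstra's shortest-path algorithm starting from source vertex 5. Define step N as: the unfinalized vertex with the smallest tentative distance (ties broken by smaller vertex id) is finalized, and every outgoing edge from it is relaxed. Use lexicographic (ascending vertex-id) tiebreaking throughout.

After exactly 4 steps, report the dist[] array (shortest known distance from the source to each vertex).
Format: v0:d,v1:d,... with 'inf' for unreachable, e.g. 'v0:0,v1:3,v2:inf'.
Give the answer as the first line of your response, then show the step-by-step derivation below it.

v0:inf,v1:8,v2:inf,v3:18,v4:inf,v5:0,v6:inf,v7:8

step 1: dist = v0:inf,v1:8,v2:inf,v3:inf,v4:inf,v5:0,v6:inf,v7:8
step 2: dist = v0:inf,v1:8,v2:inf,v3:18,v4:inf,v5:0,v6:inf,v7:8
step 3: dist = v0:inf,v1:8,v2:inf,v3:18,v4:inf,v5:0,v6:inf,v7:8
step 4: dist = v0:inf,v1:8,v2:inf,v3:18,v4:inf,v5:0,v6:inf,v7:8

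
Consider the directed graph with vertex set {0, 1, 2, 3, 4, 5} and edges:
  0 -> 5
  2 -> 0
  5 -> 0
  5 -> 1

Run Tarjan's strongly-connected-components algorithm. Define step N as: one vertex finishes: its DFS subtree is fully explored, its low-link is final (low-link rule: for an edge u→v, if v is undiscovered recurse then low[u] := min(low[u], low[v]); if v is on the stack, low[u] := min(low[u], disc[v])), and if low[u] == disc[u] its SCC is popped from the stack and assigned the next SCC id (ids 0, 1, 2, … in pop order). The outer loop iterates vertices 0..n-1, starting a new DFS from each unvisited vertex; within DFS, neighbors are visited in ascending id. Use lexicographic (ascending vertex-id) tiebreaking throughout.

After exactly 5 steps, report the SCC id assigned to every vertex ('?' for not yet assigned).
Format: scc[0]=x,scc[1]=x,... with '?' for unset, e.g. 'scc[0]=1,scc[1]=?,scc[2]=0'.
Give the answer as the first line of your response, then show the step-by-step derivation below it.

scc[0]=1,scc[1]=0,scc[2]=2,scc[3]=3,scc[4]=?,scc[5]=1

step 1: low=(low[0]=0,low[1]=2,low[2]=?,low[3]=?,low[4]=?,low[5]=0); scc=(scc[0]=?,scc[1]=0,scc[2]=?,scc[3]=?,scc[4]=?,scc[5]=?)
step 2: low=(low[0]=0,low[1]=2,low[2]=?,low[3]=?,low[4]=?,low[5]=0); scc=(scc[0]=?,scc[1]=0,scc[2]=?,scc[3]=?,scc[4]=?,scc[5]=?)
step 3: low=(low[0]=0,low[1]=2,low[2]=?,low[3]=?,low[4]=?,low[5]=0); scc=(scc[0]=1,scc[1]=0,scc[2]=?,scc[3]=?,scc[4]=?,scc[5]=1)
step 4: low=(low[0]=0,low[1]=2,low[2]=3,low[3]=?,low[4]=?,low[5]=0); scc=(scc[0]=1,scc[1]=0,scc[2]=2,scc[3]=?,scc[4]=?,scc[5]=1)
step 5: low=(low[0]=0,low[1]=2,low[2]=3,low[3]=4,low[4]=?,low[5]=0); scc=(scc[0]=1,scc[1]=0,scc[2]=2,scc[3]=3,scc[4]=?,scc[5]=1)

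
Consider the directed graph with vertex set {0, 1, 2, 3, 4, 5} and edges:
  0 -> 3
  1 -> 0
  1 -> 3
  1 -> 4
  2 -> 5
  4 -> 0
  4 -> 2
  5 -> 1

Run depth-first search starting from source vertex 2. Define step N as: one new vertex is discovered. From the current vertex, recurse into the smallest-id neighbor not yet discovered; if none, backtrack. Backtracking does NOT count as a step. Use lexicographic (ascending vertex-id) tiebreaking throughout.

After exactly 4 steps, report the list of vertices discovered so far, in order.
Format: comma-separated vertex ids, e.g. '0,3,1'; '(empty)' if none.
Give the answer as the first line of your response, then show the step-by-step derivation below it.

2,5,1,0

step 1: discover 2; path=2; order=2
step 2: discover 5; path=2>5; order=2,5
step 3: discover 1; path=2>5>1; order=2,5,1
step 4: discover 0; path=2>5>1>0; order=2,5,1,0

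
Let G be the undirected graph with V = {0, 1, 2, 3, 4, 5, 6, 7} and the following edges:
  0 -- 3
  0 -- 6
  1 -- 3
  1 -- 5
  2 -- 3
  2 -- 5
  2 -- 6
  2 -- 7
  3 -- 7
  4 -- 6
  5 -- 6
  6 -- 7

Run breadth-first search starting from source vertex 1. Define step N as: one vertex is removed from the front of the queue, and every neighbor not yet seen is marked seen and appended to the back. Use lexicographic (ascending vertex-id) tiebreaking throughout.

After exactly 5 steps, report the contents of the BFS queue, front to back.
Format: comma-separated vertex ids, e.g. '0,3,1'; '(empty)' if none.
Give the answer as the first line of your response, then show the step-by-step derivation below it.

7,6

step 1: dequeue 1; queue=[3,5]; order=1
step 2: dequeue 3; queue=[5,0,2,7]; order=1,3
step 3: dequeue 5; queue=[0,2,7,6]; order=1,3,5
step 4: dequeue 0; queue=[2,7,6]; order=1,3,5,0
step 5: dequeue 2; queue=[7,6]; order=1,3,5,0,2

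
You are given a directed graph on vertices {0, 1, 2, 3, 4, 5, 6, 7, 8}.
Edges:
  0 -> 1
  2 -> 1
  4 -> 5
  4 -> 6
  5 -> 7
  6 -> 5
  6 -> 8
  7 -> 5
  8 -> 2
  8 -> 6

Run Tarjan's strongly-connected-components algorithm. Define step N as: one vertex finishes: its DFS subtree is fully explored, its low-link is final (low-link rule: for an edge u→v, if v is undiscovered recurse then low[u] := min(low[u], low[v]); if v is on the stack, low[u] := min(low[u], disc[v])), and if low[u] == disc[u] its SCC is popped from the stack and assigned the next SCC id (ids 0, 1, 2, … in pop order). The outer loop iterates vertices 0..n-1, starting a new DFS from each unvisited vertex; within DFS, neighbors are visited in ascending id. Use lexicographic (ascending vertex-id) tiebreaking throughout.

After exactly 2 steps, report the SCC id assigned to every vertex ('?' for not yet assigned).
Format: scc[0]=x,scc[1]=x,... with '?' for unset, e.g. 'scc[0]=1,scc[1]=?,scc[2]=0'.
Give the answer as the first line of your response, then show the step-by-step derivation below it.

scc[0]=1,scc[1]=0,scc[2]=?,scc[3]=?,scc[4]=?,scc[5]=?,scc[6]=?,scc[7]=?,scc[8]=?

step 1: low=(low[0]=0,low[1]=1,low[2]=?,low[3]=?,low[4]=?,low[5]=?,low[6]=?,low[7]=?,low[8]=?); scc=(scc[0]=?,scc[1]=0,scc[2]=?,scc[3]=?,scc[4]=?,scc[5]=?,scc[6]=?,scc[7]=?,scc[8]=?)
step 2: low=(low[0]=0,low[1]=1,low[2]=?,low[3]=?,low[4]=?,low[5]=?,low[6]=?,low[7]=?,low[8]=?); scc=(scc[0]=1,scc[1]=0,scc[2]=?,scc[3]=?,scc[4]=?,scc[5]=?,scc[6]=?,scc[7]=?,scc[8]=?)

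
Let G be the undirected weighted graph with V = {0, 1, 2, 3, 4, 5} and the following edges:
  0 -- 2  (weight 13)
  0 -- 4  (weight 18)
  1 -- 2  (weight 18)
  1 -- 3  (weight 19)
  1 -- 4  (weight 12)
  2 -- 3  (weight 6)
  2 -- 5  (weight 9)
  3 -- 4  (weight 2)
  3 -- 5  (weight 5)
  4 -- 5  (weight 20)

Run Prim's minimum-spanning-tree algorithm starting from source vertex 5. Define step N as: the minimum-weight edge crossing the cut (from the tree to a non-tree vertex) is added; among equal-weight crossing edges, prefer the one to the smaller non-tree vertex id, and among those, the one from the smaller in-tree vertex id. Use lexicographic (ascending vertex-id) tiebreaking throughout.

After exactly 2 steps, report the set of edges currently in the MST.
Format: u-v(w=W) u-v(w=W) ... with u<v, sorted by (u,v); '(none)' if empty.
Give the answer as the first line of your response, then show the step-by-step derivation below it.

3-4(w=2) 3-5(w=5)

step 1: add edge 3-5 (w=5); MST = {3-5(w=5)}
step 2: add edge 3-4 (w=2); MST = {3-4(w=2) 3-5(w=5)}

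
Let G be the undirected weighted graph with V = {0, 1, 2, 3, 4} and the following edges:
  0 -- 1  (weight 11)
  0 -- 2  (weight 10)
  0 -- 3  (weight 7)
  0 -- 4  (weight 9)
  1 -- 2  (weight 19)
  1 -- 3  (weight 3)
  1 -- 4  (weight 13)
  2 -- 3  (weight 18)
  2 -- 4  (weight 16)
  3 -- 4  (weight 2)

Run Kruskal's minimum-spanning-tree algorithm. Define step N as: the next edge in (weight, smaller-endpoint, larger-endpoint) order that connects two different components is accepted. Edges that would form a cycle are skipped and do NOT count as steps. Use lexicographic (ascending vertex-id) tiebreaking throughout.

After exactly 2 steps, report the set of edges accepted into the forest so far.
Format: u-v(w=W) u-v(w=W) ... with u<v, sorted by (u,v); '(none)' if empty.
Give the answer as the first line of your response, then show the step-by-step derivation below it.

1-3(w=3) 3-4(w=2)

step 1: add edge 3-4 (w=2); MST = {3-4(w=2)}
step 2: add edge 1-3 (w=3); MST = {1-3(w=3) 3-4(w=2)}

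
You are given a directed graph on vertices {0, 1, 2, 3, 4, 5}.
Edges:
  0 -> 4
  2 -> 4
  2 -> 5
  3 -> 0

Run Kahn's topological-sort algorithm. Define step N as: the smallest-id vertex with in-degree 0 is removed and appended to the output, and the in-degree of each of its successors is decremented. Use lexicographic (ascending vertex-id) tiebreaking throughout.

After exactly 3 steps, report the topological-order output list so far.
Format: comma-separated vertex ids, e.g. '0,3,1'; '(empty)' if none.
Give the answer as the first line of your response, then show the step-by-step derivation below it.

1,2,3

step 1: output 1; order=[1]; indeg=(1,0,0,0,2,1)
step 2: output 2; order=[1,2]; indeg=(1,0,0,0,1,0)
step 3: output 3; order=[1,2,3]; indeg=(0,0,0,0,1,0)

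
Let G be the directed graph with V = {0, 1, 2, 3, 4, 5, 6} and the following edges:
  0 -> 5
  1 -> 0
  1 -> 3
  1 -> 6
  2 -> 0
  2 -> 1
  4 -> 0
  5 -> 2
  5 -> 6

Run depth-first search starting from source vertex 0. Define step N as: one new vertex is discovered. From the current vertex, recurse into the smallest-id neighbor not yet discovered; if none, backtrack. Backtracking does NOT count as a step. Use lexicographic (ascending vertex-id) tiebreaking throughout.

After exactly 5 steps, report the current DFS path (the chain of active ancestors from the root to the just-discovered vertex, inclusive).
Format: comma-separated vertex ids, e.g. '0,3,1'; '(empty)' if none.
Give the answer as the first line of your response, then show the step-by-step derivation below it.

0,5,2,1,3

step 1: discover 0; path=0; order=0
step 2: discover 5; path=0>5; order=0,5
step 3: discover 2; path=0>5>2; order=0,5,2
step 4: discover 1; path=0>5>2>1; order=0,5,2,1
step 5: discover 3; path=0>5>2>1>3; order=0,5,2,1,3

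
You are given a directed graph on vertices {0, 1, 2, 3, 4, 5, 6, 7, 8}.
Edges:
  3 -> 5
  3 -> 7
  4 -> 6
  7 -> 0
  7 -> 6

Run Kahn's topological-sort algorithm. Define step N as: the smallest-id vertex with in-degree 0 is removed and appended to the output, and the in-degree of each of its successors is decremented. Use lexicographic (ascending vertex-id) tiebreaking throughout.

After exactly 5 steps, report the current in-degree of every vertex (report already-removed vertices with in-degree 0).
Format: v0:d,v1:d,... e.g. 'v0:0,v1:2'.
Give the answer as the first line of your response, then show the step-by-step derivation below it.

v0:1,v1:0,v2:0,v3:0,v4:0,v5:0,v6:1,v7:0,v8:0

step 1: output 1; order=[1]; indeg=(1,0,0,0,0,1,2,1,0)
step 2: output 2; order=[1,2]; indeg=(1,0,0,0,0,1,2,1,0)
step 3: output 3; order=[1,2,3]; indeg=(1,0,0,0,0,0,2,0,0)
step 4: output 4; order=[1,2,3,4]; indeg=(1,0,0,0,0,0,1,0,0)
step 5: output 5; order=[1,2,3,4,5]; indeg=(1,0,0,0,0,0,1,0,0)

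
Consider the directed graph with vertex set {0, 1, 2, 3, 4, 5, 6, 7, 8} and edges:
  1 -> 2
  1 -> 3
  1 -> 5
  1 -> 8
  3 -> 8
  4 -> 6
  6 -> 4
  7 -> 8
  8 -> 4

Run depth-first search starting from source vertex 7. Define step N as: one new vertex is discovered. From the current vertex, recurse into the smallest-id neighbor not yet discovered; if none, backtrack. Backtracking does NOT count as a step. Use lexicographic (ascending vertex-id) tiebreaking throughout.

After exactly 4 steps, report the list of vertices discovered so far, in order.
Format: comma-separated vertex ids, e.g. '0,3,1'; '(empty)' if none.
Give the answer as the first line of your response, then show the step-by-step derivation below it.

7,8,4,6

step 1: discover 7; path=7; order=7
step 2: discover 8; path=7>8; order=7,8
step 3: discover 4; path=7>8>4; order=7,8,4
step 4: discover 6; path=7>8>4>6; order=7,8,4,6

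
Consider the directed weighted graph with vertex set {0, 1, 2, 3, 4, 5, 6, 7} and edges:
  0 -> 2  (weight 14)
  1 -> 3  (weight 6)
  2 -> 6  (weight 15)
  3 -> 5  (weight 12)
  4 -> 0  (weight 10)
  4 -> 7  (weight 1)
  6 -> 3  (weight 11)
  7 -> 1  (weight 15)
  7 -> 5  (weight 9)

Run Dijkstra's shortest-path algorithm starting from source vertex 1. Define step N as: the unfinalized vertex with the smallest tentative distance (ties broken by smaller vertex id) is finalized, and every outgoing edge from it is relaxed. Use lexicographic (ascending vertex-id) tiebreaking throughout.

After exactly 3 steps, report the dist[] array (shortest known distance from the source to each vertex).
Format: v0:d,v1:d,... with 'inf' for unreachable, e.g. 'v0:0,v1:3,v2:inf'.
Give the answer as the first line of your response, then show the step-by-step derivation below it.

v0:inf,v1:0,v2:inf,v3:6,v4:inf,v5:18,v6:inf,v7:inf

step 1: dist = v0:inf,v1:0,v2:inf,v3:6,v4:inf,v5:inf,v6:inf,v7:inf
step 2: dist = v0:inf,v1:0,v2:inf,v3:6,v4:inf,v5:18,v6:inf,v7:inf
step 3: dist = v0:inf,v1:0,v2:inf,v3:6,v4:inf,v5:18,v6:inf,v7:inf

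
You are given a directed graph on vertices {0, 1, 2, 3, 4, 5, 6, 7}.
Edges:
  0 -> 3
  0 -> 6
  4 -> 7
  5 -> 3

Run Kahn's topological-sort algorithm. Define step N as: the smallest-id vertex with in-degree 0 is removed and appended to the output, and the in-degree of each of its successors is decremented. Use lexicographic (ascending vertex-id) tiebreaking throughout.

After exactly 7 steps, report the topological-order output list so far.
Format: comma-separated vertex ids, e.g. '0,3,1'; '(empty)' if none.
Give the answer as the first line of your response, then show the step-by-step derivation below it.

0,1,2,4,5,3,6

step 1: output 0; order=[0]; indeg=(0,0,0,1,0,0,0,1)
step 2: output 1; order=[0,1]; indeg=(0,0,0,1,0,0,0,1)
step 3: output 2; order=[0,1,2]; indeg=(0,0,0,1,0,0,0,1)
step 4: output 4; order=[0,1,2,4]; indeg=(0,0,0,1,0,0,0,0)
step 5: output 5; order=[0,1,2,4,5]; indeg=(0,0,0,0,0,0,0,0)
step 6: output 3; order=[0,1,2,4,5,3]; indeg=(0,0,0,0,0,0,0,0)
step 7: output 6; order=[0,1,2,4,5,3,6]; indeg=(0,0,0,0,0,0,0,0)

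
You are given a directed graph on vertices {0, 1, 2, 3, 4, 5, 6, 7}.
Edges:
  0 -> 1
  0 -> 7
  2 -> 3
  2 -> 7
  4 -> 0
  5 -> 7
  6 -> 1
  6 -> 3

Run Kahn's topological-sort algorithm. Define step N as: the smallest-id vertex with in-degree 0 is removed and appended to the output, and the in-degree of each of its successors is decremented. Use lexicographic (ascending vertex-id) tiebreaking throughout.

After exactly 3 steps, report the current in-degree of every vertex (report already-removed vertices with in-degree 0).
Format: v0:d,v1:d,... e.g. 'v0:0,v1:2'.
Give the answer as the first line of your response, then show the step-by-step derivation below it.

v0:0,v1:1,v2:0,v3:1,v4:0,v5:0,v6:0,v7:1

step 1: output 2; order=[2]; indeg=(1,2,0,1,0,0,0,2)
step 2: output 4; order=[2,4]; indeg=(0,2,0,1,0,0,0,2)
step 3: output 0; order=[2,4,0]; indeg=(0,1,0,1,0,0,0,1)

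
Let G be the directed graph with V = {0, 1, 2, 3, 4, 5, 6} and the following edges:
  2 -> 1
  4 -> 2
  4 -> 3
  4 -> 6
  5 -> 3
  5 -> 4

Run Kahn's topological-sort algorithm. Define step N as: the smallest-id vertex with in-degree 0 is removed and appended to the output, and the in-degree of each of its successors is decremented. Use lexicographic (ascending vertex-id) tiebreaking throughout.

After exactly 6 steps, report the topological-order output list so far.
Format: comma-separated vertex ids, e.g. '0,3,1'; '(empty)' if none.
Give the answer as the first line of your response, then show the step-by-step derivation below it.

0,5,4,2,1,3

step 1: output 0; order=[0]; indeg=(0,1,1,2,1,0,1)
step 2: output 5; order=[0,5]; indeg=(0,1,1,1,0,0,1)
step 3: output 4; order=[0,5,4]; indeg=(0,1,0,0,0,0,0)
step 4: output 2; order=[0,5,4,2]; indeg=(0,0,0,0,0,0,0)
step 5: output 1; order=[0,5,4,2,1]; indeg=(0,0,0,0,0,0,0)
step 6: output 3; order=[0,5,4,2,1,3]; indeg=(0,0,0,0,0,0,0)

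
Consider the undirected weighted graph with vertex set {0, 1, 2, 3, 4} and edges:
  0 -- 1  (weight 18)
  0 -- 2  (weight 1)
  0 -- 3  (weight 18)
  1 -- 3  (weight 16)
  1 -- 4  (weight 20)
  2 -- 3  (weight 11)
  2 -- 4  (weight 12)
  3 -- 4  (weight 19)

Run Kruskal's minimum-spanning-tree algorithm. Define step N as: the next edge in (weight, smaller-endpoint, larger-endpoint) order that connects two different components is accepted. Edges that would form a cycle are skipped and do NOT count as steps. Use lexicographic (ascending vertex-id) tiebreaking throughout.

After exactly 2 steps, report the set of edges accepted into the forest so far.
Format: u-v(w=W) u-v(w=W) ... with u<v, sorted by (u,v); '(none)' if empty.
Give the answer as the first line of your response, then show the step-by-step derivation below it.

0-2(w=1) 2-3(w=11)

step 1: add edge 0-2 (w=1); MST = {0-2(w=1)}
step 2: add edge 2-3 (w=11); MST = {0-2(w=1) 2-3(w=11)}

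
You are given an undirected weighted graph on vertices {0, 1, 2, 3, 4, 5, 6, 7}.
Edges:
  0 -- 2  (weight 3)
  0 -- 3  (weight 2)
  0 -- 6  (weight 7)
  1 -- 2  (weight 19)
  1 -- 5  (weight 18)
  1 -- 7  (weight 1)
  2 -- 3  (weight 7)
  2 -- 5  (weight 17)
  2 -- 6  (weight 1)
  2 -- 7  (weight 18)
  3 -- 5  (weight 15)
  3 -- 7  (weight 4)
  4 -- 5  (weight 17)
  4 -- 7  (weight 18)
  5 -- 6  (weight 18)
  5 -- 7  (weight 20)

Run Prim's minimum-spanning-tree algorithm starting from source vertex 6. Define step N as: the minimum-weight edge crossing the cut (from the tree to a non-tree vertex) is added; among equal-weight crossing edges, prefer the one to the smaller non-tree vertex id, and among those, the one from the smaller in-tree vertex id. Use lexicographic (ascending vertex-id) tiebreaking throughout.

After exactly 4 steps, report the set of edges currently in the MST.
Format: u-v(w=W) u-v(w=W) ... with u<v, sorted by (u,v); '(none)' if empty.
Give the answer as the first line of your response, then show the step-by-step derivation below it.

0-2(w=3) 0-3(w=2) 2-6(w=1) 3-7(w=4)

step 1: add edge 2-6 (w=1); MST = {2-6(w=1)}
step 2: add edge 0-2 (w=3); MST = {0-2(w=3) 2-6(w=1)}
step 3: add edge 0-3 (w=2); MST = {0-2(w=3) 0-3(w=2) 2-6(w=1)}
step 4: add edge 3-7 (w=4); MST = {0-2(w=3) 0-3(w=2) 2-6(w=1) 3-7(w=4)}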